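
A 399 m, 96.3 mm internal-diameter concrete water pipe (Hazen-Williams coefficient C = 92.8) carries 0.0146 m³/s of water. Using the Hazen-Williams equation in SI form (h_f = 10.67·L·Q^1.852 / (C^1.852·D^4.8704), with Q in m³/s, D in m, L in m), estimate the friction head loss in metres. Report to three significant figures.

h_f = 10.67·399·0.0146^1.852 / (92.8^1.852·0.0963^4.8704) = 34.34 m

h_f ≈ 34.3 m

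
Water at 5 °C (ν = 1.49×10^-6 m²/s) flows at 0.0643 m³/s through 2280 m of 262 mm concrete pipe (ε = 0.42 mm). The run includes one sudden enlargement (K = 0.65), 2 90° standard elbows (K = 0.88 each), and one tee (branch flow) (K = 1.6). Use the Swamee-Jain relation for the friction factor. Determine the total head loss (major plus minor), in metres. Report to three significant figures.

V = 4Q/(πD²) = 1.193 m/s; V²/2g = 0.07250 m
Re = 2.10×10^5, ε/D = 0.00160 → f = 0.02326 (Swamee-Jain)
Major: h_f = f(L/D)·V²/2g = 0.02326·8702·0.07250 = 14.67 m
Minor: ΣK = 4.01; h_m = ΣK·V²/2g = 0.2907 m
Total H_L = 14.67 + 0.2907 = 14.96 m

H_L ≈ 15.0 m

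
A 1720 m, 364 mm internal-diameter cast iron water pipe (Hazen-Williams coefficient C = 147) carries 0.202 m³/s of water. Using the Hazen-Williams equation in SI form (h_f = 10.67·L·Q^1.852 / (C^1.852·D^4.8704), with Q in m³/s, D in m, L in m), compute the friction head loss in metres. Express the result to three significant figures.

h_f ≈ 12.6 m

h_f = 10.67·1720·0.202^1.852 / (147^1.852·0.364^4.8704) = 12.62 m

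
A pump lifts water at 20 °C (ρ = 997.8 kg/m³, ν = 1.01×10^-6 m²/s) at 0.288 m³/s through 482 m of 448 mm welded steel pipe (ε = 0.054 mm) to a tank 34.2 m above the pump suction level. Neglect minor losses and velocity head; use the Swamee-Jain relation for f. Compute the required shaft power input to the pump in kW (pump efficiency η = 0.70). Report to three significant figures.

P_shaft ≈ 148 kW

V = 4Q/(πD²) = 1.827 m/s; Re = 8.10×10^5; ε/D = 1.21×10^-4; f = 0.01404
h_f = f(L/D)V²/2g = 2.569 m
Total head H = z + h_f = 34.2 + 2.569 = 36.77 m
P_hyd = ρgQH = 997.8·9.81·0.288·36.77 = 103.7 kW
P_shaft = P_hyd/η = 103.7/0.70 = 148.1 kW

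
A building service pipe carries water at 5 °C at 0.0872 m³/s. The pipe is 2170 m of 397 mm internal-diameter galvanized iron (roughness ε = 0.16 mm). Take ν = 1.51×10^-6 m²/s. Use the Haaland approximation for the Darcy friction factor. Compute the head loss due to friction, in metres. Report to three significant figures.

h_f ≈ 2.52 m

V = 4Q/(πD²) = 4·0.0872/(π·0.397²) = 0.7044 m/s
Re = VD/ν = 0.7044·0.397/1.51×10^-6 = 1.85×10^5 → turbulent
ε/D = 0.16/397 = 4.03×10^-4
Haaland: f = 0.01825
h_f = f(L/D)V²/(2g) = 0.01825·(2170/0.397)·0.7044²/(2·9.81) = 2.523 m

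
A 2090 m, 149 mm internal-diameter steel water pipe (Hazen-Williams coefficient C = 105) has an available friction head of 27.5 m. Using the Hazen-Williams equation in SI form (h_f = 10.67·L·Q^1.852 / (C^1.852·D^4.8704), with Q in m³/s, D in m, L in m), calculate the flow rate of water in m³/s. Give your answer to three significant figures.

Rearranging: Q = [h_f·C^1.852·D^4.8704 / (10.67·L)]^(1/1.852)
Q = [27.5·105^1.852·0.149^4.8704 / (10.67·2090)]^0.540 = 0.01888 m³/s

Q ≈ 0.0189 m³/s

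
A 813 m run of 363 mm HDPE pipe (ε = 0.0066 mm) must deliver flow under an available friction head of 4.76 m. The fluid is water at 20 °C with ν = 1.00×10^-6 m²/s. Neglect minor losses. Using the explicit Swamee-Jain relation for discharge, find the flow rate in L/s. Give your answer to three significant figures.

Q ≈ 186 L/s

Swamee-Jain (Type II): Q = -0.965·√(gD⁵h_f/L)·ln[ε/(3.7D) + √(3.17ν²L/(gD³h_f))]
√(gD⁵h_f/L) = √(9.81·0.363⁵·4.76/813) = 0.01903
ε/(3.7D) = 4.91×10^-6; √(3.17ν²L/(gD³h_f)) = 3.40×10^-5
Q = -0.965·0.01903·ln(3.888×10^-5) = 0.1865 m³/s
Check: V = 1.80 m/s, Re = 6.54×10^5, f = 0.01282, h_f = 4.75 m ≈ 4.76 m ✓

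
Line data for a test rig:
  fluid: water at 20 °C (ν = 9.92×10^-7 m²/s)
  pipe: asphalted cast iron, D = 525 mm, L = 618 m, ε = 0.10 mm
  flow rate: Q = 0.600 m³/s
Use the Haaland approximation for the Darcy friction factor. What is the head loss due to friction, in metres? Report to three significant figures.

h_f ≈ 6.56 m

V = 4Q/(πD²) = 4·0.600/(π·0.525²) = 2.772 m/s
Re = VD/ν = 2.772·0.525/9.92×10^-7 = 1.47×10^6 → turbulent
ε/D = 0.10/525 = 1.90×10^-4
Haaland: f = 0.01424
h_f = f(L/D)V²/(2g) = 0.01424·(618/0.525)·2.772²/(2·9.81) = 6.562 m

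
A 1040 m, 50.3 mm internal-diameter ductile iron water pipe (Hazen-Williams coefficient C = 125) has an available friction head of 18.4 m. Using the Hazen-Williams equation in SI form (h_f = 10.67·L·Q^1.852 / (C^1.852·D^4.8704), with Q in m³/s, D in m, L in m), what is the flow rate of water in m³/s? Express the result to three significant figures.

Rearranging: Q = [h_f·C^1.852·D^4.8704 / (10.67·L)]^(1/1.852)
Q = [18.4·125^1.852·0.0503^4.8704 / (10.67·1040)]^0.540 = 0.001517 m³/s

Q ≈ 0.00152 m³/s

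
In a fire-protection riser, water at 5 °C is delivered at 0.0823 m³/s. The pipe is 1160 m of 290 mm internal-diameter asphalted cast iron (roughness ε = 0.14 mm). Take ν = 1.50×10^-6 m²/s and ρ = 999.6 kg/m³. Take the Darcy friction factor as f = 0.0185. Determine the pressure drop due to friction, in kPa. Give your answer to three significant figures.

Δp ≈ 57.4 kPa

V = 4Q/(πD²) = 4·0.0823/(π·0.290²) = 1.246 m/s
h_f = f(L/D)V²/(2g) = 0.01850·(1160/0.290)·1.246²/(2·9.81) = 5.855 m
Δp = ρg·h_f = 999.6·9.81·5.855 = 57.42 kPa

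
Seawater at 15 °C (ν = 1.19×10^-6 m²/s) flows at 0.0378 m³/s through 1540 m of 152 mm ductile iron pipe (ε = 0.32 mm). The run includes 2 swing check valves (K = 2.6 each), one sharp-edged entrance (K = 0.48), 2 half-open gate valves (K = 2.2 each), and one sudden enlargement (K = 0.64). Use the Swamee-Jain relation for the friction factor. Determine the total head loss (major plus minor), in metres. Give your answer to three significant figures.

V = 4Q/(πD²) = 2.083 m/s; V²/2g = 0.2212 m
Re = 2.66×10^5, ε/D = 0.00211 → f = 0.02455 (Swamee-Jain)
Major: h_f = f(L/D)·V²/2g = 0.02455·10132·0.2212 = 55.02 m
Minor: ΣK = 10.7; h_m = ΣK·V²/2g = 2.371 m
Total H_L = 55.02 + 2.371 = 57.39 m

H_L ≈ 57.4 m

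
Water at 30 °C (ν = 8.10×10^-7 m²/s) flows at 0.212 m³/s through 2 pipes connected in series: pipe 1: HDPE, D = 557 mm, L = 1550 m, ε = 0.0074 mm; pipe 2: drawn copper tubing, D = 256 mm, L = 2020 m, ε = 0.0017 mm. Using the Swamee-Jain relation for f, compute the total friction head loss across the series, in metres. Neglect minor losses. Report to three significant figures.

H ≈ 78.5 m

Pipe 1: V = 0.8700 m/s, Re = 5.98×10^5, ε/D = 1.33×10^-5, f = 0.01292, h_1 = f(L/D)V²/2g = 1.387 m
Pipe 2: V = 4.119 m/s, Re = 1.30×10^6, ε/D = 6.64×10^-6, f = 0.01130, h_2 = f(L/D)V²/2g = 77.12 m
Series → Q common, losses add: H = Σh = 78.50 m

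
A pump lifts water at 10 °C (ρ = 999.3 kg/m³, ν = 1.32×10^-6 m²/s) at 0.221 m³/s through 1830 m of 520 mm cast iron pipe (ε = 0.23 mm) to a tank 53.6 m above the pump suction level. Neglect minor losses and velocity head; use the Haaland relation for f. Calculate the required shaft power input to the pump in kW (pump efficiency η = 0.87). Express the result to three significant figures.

V = 4Q/(πD²) = 1.041 m/s; Re = 4.10×10^5; ε/D = 4.42×10^-4; f = 0.01738
h_f = f(L/D)V²/2g = 3.376 m
Total head H = z + h_f = 53.6 + 3.376 = 56.98 m
P_hyd = ρgQH = 999.3·9.81·0.221·56.98 = 123.4 kW
P_shaft = P_hyd/η = 123.4/0.87 = 141.9 kW

P_shaft ≈ 142 kW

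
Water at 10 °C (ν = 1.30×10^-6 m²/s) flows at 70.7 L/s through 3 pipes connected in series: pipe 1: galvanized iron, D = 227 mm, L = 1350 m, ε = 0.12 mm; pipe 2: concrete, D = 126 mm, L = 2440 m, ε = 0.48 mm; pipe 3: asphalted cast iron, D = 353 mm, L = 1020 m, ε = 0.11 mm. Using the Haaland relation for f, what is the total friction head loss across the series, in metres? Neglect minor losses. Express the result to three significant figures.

H ≈ 915 m

Pipe 1: V = 1.747 m/s, Re = 3.05×10^5, ε/D = 5.29×10^-4, f = 0.01822, h_1 = f(L/D)V²/2g = 16.85 m
Pipe 2: V = 5.670 m/s, Re = 5.50×10^5, ε/D = 0.00381, f = 0.02826, h_2 = f(L/D)V²/2g = 896.7 m
Pipe 3: V = 0.7224 m/s, Re = 1.96×10^5, ε/D = 3.12×10^-4, f = 0.01761, h_3 = f(L/D)V²/2g = 1.354 m
Series → Q common, losses add: H = Σh = 914.9 m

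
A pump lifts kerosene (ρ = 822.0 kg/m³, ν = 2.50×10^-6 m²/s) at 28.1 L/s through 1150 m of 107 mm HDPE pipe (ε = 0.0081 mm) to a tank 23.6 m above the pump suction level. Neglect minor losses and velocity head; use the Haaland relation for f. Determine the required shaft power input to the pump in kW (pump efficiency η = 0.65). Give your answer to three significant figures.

P_shaft ≈ 40.3 kW

V = 4Q/(πD²) = 3.125 m/s; Re = 1.34×10^5; ε/D = 7.57×10^-5; f = 0.01719
h_f = f(L/D)V²/2g = 91.93 m
Total head H = z + h_f = 23.6 + 91.93 = 115.5 m
P_hyd = ρgQH = 822.0·9.81·0.0281·115.5 = 26.18 kW
P_shaft = P_hyd/η = 26.18/0.65 = 40.28 kW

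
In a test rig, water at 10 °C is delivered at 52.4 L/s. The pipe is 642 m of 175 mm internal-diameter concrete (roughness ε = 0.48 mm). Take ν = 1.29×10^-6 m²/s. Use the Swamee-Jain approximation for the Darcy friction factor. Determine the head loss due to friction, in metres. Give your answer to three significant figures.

V = 4Q/(πD²) = 4·0.0524/(π·0.175²) = 2.179 m/s
Re = VD/ν = 2.179·0.175/1.29×10^-6 = 2.96×10^5 → turbulent
ε/D = 0.48/175 = 0.00274
Swamee-Jain: f = 0.02616
h_f = f(L/D)V²/(2g) = 0.02616·(642/0.175)·2.179²/(2·9.81) = 23.21 m

h_f ≈ 23.2 m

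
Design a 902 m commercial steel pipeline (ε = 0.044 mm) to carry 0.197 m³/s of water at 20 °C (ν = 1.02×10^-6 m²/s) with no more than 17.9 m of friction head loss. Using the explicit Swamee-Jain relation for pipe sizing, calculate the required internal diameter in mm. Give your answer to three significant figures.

D ≈ 301 mm

Swamee-Jain (Type III): D = 0.66·[ε^1.25·(LQ²/(gh_f))^4.75 + ν·Q^9.4·(L/(gh_f))^5.2]^0.04
LQ²/(gh_f) = 0.1994; L/(gh_f) = 5.137
Term 1 = ε^1.25·(…)^4.75 = 1.69×10^-9; Term 2 = ν·Q^9.4·(…)^5.2 = 1.18×10^-9
D = 0.66·(1.69×10^-9 + 1.18×10^-9)^0.04 = 0.3005 m = 301 mm
Check: V = 2.78 m/s, Re = 8.18×10^5, f = 0.01435, h_f = 16.9 m ≈ 17.9 m ✓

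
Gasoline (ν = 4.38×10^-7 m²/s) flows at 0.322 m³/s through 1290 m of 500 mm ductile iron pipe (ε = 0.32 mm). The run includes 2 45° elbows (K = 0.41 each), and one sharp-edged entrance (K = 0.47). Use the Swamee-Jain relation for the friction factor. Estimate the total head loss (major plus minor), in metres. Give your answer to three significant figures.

V = 4Q/(πD²) = 1.640 m/s; V²/2g = 0.1371 m
Re = 1.87×10^6, ε/D = 6.40×10^-4 → f = 0.01796 (Swamee-Jain)
Major: h_f = f(L/D)·V²/2g = 0.01796·2580·0.1371 = 6.353 m
Minor: ΣK = 1.29; h_m = ΣK·V²/2g = 0.1768 m
Total H_L = 6.353 + 0.1768 = 6.530 m

H_L ≈ 6.53 m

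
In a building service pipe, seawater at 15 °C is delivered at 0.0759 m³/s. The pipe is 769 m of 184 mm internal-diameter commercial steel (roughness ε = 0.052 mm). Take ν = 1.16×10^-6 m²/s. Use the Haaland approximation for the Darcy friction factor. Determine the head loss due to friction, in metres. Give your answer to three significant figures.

h_f ≈ 28.0 m

V = 4Q/(πD²) = 4·0.0759/(π·0.184²) = 2.854 m/s
Re = VD/ν = 2.854·0.184/1.16×10^-6 = 4.53×10^5 → turbulent
ε/D = 0.052/184 = 2.83×10^-4
Haaland: f = 0.01612
h_f = f(L/D)V²/(2g) = 0.01612·(769/0.184)·2.854²/(2·9.81) = 27.98 m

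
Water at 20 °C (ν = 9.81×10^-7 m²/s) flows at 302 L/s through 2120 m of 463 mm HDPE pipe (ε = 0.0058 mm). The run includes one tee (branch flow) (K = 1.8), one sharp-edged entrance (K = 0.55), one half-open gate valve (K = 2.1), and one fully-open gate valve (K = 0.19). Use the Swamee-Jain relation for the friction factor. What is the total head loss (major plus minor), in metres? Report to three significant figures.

V = 4Q/(πD²) = 1.794 m/s; V²/2g = 0.1640 m
Re = 8.47×10^5, ε/D = 1.25×10^-5 → f = 0.01222 (Swamee-Jain)
Major: h_f = f(L/D)·V²/2g = 0.01222·4579·0.1640 = 9.173 m
Minor: ΣK = 4.64; h_m = ΣK·V²/2g = 0.7609 m
Total H_L = 9.173 + 0.7609 = 9.933 m

H_L ≈ 9.93 m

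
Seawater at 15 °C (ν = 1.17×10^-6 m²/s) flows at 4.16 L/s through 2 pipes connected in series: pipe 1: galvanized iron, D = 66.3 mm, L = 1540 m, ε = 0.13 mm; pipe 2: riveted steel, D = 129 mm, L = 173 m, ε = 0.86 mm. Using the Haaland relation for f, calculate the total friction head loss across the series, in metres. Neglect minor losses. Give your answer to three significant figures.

H ≈ 44.1 m

Pipe 1: V = 1.205 m/s, Re = 6.83×10^4, ε/D = 0.00196, f = 0.02551, h_1 = f(L/D)V²/2g = 43.84 m
Pipe 2: V = 0.3183 m/s, Re = 3.51×10^4, ε/D = 0.00667, f = 0.03522, h_2 = f(L/D)V²/2g = 0.2439 m
Series → Q common, losses add: H = Σh = 44.09 m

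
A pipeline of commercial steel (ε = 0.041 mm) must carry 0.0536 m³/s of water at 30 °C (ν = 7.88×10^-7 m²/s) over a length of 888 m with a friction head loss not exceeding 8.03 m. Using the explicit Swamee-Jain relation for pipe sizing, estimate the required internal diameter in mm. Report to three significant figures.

D ≈ 213 mm

Swamee-Jain (Type III): D = 0.66·[ε^1.25·(LQ²/(gh_f))^4.75 + ν·Q^9.4·(L/(gh_f))^5.2]^0.04
LQ²/(gh_f) = 0.03239; L/(gh_f) = 11.27
Term 1 = ε^1.25·(…)^4.75 = 2.76×10^-13; Term 2 = ν·Q^9.4·(…)^5.2 = 2.64×10^-13
D = 0.66·(2.76×10^-13 + 2.64×10^-13)^0.04 = 0.2132 m = 213 mm
Check: V = 1.50 m/s, Re = 4.06×10^5, f = 0.01574, h_f = 7.53 m ≈ 8.03 m ✓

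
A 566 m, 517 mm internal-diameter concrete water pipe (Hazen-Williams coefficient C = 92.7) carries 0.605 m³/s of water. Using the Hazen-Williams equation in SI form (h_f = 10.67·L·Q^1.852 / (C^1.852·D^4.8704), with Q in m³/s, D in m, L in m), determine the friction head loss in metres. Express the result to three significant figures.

h_f ≈ 13.5 m

h_f = 10.67·566·0.605^1.852 / (92.7^1.852·0.517^4.8704) = 13.46 m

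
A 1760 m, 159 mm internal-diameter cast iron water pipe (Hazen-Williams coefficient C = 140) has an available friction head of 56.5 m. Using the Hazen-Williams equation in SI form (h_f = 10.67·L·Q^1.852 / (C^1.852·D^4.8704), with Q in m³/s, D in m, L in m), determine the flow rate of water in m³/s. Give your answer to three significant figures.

Rearranging: Q = [h_f·C^1.852·D^4.8704 / (10.67·L)]^(1/1.852)
Q = [56.5·140^1.852·0.159^4.8704 / (10.67·1760)]^0.540 = 0.04835 m³/s

Q ≈ 0.0483 m³/s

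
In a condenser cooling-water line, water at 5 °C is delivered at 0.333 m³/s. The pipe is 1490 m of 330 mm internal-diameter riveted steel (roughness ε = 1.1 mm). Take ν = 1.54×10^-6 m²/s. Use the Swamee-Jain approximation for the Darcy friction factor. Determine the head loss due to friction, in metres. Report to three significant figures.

h_f ≈ 94.8 m

V = 4Q/(πD²) = 4·0.333/(π·0.330²) = 3.893 m/s
Re = VD/ν = 3.893·0.330/1.54×10^-6 = 8.34×10^5 → turbulent
ε/D = 1.1/330 = 0.00333
Swamee-Jain: f = 0.02718
h_f = f(L/D)V²/(2g) = 0.02718·(1490/0.330)·3.893²/(2·9.81) = 94.83 m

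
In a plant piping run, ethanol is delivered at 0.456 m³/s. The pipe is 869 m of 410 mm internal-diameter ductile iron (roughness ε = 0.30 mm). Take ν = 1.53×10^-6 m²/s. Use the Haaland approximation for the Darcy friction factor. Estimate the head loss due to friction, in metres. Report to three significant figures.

h_f ≈ 24.0 m

V = 4Q/(πD²) = 4·0.456/(π·0.410²) = 3.454 m/s
Re = VD/ν = 3.454·0.410/1.53×10^-6 = 9.26×10^5 → turbulent
ε/D = 0.30/410 = 7.32×10^-4
Haaland: f = 0.01862
h_f = f(L/D)V²/(2g) = 0.01862·(869/0.410)·3.454²/(2·9.81) = 24.00 m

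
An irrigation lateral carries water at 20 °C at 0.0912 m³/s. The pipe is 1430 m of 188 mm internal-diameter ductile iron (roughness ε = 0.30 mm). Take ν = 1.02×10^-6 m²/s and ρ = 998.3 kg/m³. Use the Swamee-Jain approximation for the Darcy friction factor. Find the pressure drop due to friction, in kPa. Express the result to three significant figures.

V = 4Q/(πD²) = 4·0.0912/(π·0.188²) = 3.285 m/s
Re = VD/ν = 3.285·0.188/1.02×10^-6 = 6.06×10^5 → turbulent
ε/D = 0.30/188 = 0.00160
Swamee-Jain: f = 0.02254
h_f = f(L/D)V²/(2g) = 0.02254·(1430/0.188)·3.285²/(2·9.81) = 94.31 m
Δp = ρg·h_f = 998.3·9.81·94.31 = 923.6 kPa

Δp ≈ 924 kPa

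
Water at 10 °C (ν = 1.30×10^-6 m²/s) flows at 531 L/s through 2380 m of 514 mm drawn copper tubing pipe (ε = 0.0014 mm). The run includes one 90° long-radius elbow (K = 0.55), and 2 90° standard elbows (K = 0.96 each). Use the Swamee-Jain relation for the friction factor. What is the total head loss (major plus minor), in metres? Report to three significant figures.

H_L ≈ 18.8 m

V = 4Q/(πD²) = 2.559 m/s; V²/2g = 0.3338 m
Re = 1.01×10^6, ε/D = 2.72×10^-6 → f = 0.01165 (Swamee-Jain)
Major: h_f = f(L/D)·V²/2g = 0.01165·4630·0.3338 = 18.01 m
Minor: ΣK = 2.47; h_m = ΣK·V²/2g = 0.8244 m
Total H_L = 18.01 + 0.8244 = 18.83 m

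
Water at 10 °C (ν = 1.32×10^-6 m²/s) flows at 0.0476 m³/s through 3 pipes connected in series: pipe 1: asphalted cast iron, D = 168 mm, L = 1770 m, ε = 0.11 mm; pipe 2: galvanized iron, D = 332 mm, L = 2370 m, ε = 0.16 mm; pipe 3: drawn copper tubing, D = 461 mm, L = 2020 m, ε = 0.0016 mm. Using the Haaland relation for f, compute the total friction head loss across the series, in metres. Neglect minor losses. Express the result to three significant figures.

Pipe 1: V = 2.147 m/s, Re = 2.73×10^5, ε/D = 6.55×10^-4, f = 0.01902, h_1 = f(L/D)V²/2g = 47.09 m
Pipe 2: V = 0.5498 m/s, Re = 1.38×10^5, ε/D = 4.82×10^-4, f = 0.01923, h_2 = f(L/D)V²/2g = 2.115 m
Pipe 3: V = 0.2852 m/s, Re = 9.96×10^4, ε/D = 3.47×10^-6, f = 0.01785, h_3 = f(L/D)V²/2g = 0.3242 m
Series → Q common, losses add: H = Σh = 49.53 m

H ≈ 49.5 m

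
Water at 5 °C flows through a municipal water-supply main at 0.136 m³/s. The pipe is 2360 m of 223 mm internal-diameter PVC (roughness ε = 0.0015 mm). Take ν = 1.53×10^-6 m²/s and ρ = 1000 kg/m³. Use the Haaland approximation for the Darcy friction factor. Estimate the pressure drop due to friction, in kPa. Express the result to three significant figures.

V = 4Q/(πD²) = 4·0.136/(π·0.223²) = 3.482 m/s
Re = VD/ν = 3.482·0.223/1.53×10^-6 = 5.08×10^5 → turbulent
ε/D = 0.0015/223 = 6.73×10^-6
Haaland: f = 0.01310
h_f = f(L/D)V²/(2g) = 0.01310·(2360/0.223)·3.482²/(2·9.81) = 85.70 m
Δp = ρg·h_f = 1000·9.81·85.70 = 840.7 kPa

Δp ≈ 841 kPa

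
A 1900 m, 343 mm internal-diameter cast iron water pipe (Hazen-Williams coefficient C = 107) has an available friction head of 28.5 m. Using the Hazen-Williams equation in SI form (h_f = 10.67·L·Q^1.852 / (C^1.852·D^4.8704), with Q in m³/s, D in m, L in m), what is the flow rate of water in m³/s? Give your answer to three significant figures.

Rearranging: Q = [h_f·C^1.852·D^4.8704 / (10.67·L)]^(1/1.852)
Q = [28.5·107^1.852·0.343^4.8704 / (10.67·1900)]^0.540 = 0.1851 m³/s

Q ≈ 0.185 m³/s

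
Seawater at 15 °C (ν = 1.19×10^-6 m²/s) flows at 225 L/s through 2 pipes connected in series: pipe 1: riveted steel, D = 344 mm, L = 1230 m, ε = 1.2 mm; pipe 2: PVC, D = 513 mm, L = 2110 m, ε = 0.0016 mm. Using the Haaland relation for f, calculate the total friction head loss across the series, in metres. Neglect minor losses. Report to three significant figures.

H ≈ 32.7 m

Pipe 1: V = 2.421 m/s, Re = 7.00×10^5, ε/D = 0.00349, f = 0.02752, h_1 = f(L/D)V²/2g = 29.40 m
Pipe 2: V = 1.089 m/s, Re = 4.69×10^5, ε/D = 3.12×10^-6, f = 0.01325, h_2 = f(L/D)V²/2g = 3.290 m
Series → Q common, losses add: H = Σh = 32.69 m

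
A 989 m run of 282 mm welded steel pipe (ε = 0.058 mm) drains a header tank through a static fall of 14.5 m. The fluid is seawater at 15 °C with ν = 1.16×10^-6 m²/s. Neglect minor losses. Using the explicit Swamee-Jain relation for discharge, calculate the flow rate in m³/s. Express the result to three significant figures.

Swamee-Jain (Type II): Q = -0.965·√(gD⁵h_f/L)·ln[ε/(3.7D) + √(3.17ν²L/(gD³h_f))]
√(gD⁵h_f/L) = √(9.81·0.282⁵·14.5/989) = 0.01602
ε/(3.7D) = 5.56×10^-5; √(3.17ν²L/(gD³h_f)) = 3.64×10^-5
Q = -0.965·0.01602·ln(9.195×10^-5) = 0.1436 m³/s
Check: V = 2.30 m/s, Re = 5.59×10^5, f = 0.01542, h_f = 14.6 m ≈ 14.5 m ✓

Q ≈ 0.144 m³/s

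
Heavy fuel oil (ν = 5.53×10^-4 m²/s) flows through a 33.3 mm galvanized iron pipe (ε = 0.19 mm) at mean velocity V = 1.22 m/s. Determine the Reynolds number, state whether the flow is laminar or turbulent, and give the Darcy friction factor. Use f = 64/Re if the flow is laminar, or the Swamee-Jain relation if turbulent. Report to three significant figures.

Re = VD/ν = 1.220·0.0333/5.53×10^-4 = 73.5
Re < 2300 → laminar → f = 64/Re = 0.8712

Re ≈ 73.5; laminar; f = 64/Re ≈ 0.871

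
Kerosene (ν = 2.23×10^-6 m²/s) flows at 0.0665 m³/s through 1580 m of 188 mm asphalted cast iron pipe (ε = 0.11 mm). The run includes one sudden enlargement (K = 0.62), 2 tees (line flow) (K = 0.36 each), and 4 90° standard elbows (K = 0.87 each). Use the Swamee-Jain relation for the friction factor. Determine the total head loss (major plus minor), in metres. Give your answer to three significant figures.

H_L ≈ 49.0 m

V = 4Q/(πD²) = 2.396 m/s; V²/2g = 0.2925 m
Re = 2.02×10^5, ε/D = 5.85×10^-4 → f = 0.01935 (Swamee-Jain)
Major: h_f = f(L/D)·V²/2g = 0.01935·8404·0.2925 = 47.57 m
Minor: ΣK = 4.82; h_m = ΣK·V²/2g = 1.410 m
Total H_L = 47.57 + 1.410 = 48.98 m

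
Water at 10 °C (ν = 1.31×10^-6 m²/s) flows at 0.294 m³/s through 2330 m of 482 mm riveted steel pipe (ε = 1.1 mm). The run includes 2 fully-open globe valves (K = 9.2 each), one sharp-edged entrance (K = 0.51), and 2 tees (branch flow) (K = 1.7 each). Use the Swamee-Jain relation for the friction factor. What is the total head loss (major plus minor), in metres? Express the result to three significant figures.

H_L ≈ 18.7 m

V = 4Q/(πD²) = 1.611 m/s; V²/2g = 0.1323 m
Re = 5.93×10^5, ε/D = 0.00228 → f = 0.02465 (Swamee-Jain)
Major: h_f = f(L/D)·V²/2g = 0.02465·4834·0.1323 = 15.77 m
Minor: ΣK = 22.3; h_m = ΣK·V²/2g = 2.952 m
Total H_L = 15.77 + 2.952 = 18.72 m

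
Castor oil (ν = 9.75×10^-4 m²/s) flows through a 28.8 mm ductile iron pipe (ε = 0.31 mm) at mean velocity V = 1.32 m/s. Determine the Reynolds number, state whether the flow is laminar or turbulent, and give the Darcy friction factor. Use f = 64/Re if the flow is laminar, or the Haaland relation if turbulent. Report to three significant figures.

Re = VD/ν = 1.320·0.0288/9.75×10^-4 = 39.0
Re < 2300 → laminar → f = 64/Re = 1.641

Re ≈ 39.0; laminar; f = 64/Re ≈ 1.64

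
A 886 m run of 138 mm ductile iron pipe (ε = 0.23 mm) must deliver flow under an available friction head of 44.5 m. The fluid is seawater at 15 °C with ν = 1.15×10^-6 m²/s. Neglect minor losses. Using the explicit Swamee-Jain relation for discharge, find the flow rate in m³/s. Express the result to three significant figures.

Swamee-Jain (Type II): Q = -0.965·√(gD⁵h_f/L)·ln[ε/(3.7D) + √(3.17ν²L/(gD³h_f))]
√(gD⁵h_f/L) = √(9.81·0.138⁵·44.5/886) = 0.004966
ε/(3.7D) = 4.50×10^-4; √(3.17ν²L/(gD³h_f)) = 5.69×10^-5
Q = -0.965·0.004966·ln(5.074×10^-4) = 0.03635 m³/s
Check: V = 2.43 m/s, Re = 2.92×10^5, f = 0.02318, h_f = 44.8 m ≈ 44.5 m ✓

Q ≈ 0.0364 m³/s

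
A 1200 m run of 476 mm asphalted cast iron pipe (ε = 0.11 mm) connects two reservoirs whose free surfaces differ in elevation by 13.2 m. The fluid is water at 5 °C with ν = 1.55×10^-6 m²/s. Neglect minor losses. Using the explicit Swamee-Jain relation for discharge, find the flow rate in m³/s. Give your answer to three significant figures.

Swamee-Jain (Type II): Q = -0.965·√(gD⁵h_f/L)·ln[ε/(3.7D) + √(3.17ν²L/(gD³h_f))]
√(gD⁵h_f/L) = √(9.81·0.476⁵·13.2/1200) = 0.05135
ε/(3.7D) = 6.25×10^-5; √(3.17ν²L/(gD³h_f)) = 2.56×10^-5
Q = -0.965·0.05135·ln(8.804×10^-5) = 0.4627 m³/s
Check: V = 2.60 m/s, Re = 7.99×10^5, f = 0.01529, h_f = 13.3 m ≈ 13.2 m ✓

Q ≈ 0.463 m³/s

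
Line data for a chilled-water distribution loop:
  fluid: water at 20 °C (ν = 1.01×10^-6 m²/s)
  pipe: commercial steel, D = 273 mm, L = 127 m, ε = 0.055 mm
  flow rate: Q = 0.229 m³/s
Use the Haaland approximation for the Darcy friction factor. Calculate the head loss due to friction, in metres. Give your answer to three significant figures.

h_f ≈ 5.29 m

V = 4Q/(πD²) = 4·0.229/(π·0.273²) = 3.912 m/s
Re = VD/ν = 3.912·0.273/1.01×10^-6 = 1.06×10^6 → turbulent
ε/D = 0.055/273 = 2.01×10^-4
Haaland: f = 0.01457
h_f = f(L/D)V²/(2g) = 0.01457·(127/0.273)·3.912²/(2·9.81) = 5.289 m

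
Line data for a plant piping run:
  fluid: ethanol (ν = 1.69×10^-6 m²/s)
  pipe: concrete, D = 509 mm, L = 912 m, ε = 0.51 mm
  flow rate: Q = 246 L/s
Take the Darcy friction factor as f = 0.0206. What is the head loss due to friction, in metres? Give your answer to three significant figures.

h_f ≈ 2.75 m

V = 4Q/(πD²) = 4·0.246/(π·0.509²) = 1.209 m/s
h_f = f(L/D)V²/(2g) = 0.02060·(912/0.509)·1.209²/(2·9.81) = 2.750 m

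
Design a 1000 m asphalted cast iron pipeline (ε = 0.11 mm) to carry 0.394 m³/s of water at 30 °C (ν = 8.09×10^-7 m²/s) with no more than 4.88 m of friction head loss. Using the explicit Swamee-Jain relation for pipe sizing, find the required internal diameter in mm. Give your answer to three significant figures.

Swamee-Jain (Type III): D = 0.66·[ε^1.25·(LQ²/(gh_f))^4.75 + ν·Q^9.4·(L/(gh_f))^5.2]^0.04
LQ²/(gh_f) = 3.243; L/(gh_f) = 20.89
Term 1 = ε^1.25·(…)^4.75 = 0.00301; Term 2 = ν·Q^9.4·(…)^5.2 = 9.31×10^-4
D = 0.66·(0.00301 + 9.31×10^-4)^0.04 = 0.5289 m = 529 mm
Check: V = 1.79 m/s, Re = 1.17×10^6, f = 0.01473, h_f = 4.57 m ≈ 4.88 m ✓

D ≈ 529 mm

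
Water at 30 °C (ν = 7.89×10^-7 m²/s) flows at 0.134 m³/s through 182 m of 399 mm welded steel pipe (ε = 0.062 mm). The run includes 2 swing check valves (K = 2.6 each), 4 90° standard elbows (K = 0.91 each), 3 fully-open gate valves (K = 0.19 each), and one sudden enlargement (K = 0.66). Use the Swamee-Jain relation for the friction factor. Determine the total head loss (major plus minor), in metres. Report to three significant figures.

H_L ≈ 0.989 m

V = 4Q/(πD²) = 1.072 m/s; V²/2g = 0.05854 m
Re = 5.42×10^5, ε/D = 1.55×10^-4 → f = 0.01496 (Swamee-Jain)
Major: h_f = f(L/D)·V²/2g = 0.01496·456.1·0.05854 = 0.3994 m
Minor: ΣK = 10.1; h_m = ΣK·V²/2g = 0.5895 m
Total H_L = 0.3994 + 0.5895 = 0.9889 m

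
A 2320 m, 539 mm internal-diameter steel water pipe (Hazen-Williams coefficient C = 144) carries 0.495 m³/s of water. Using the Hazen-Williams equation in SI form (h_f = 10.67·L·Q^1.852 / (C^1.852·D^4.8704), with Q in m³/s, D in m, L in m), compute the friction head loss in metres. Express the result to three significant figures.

h_f ≈ 13.7 m

h_f = 10.67·2320·0.495^1.852 / (144^1.852·0.539^4.8704) = 13.74 m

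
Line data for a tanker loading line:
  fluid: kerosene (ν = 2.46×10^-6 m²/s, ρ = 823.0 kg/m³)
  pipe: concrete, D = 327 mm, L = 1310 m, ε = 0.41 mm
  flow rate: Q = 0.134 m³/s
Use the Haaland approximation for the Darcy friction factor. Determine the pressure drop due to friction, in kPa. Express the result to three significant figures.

Δp ≈ 91.6 kPa

V = 4Q/(πD²) = 4·0.134/(π·0.327²) = 1.596 m/s
Re = VD/ν = 1.596·0.327/2.46×10^-6 = 2.12×10^5 → turbulent
ε/D = 0.41/327 = 0.00125
Haaland: f = 0.02182
h_f = f(L/D)V²/(2g) = 0.02182·(1310/0.327)·1.596²/(2·9.81) = 11.34 m
Δp = ρg·h_f = 823.0·9.81·11.34 = 91.56 kPa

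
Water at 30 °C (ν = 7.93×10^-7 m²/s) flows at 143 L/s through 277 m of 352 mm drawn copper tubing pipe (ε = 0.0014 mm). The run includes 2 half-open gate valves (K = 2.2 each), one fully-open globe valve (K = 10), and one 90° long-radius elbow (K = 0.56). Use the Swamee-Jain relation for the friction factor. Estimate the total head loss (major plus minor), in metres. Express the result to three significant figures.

V = 4Q/(πD²) = 1.469 m/s; V²/2g = 0.1101 m
Re = 6.52×10^5, ε/D = 3.98×10^-6 → f = 0.01257 (Swamee-Jain)
Major: h_f = f(L/D)·V²/2g = 0.01257·786.9·0.1101 = 1.088 m
Minor: ΣK = 15.0; h_m = ΣK·V²/2g = 1.646 m
Total H_L = 1.088 + 1.646 = 2.735 m

H_L ≈ 2.73 m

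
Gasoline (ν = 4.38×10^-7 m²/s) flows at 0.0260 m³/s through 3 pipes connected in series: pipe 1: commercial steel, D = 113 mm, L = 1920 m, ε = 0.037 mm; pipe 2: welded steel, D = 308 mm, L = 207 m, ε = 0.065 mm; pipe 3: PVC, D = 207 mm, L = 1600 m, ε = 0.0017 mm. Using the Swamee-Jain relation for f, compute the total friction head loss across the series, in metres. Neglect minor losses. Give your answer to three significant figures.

Pipe 1: V = 2.593 m/s, Re = 6.69×10^5, ε/D = 3.27×10^-4, f = 0.01630, h_1 = f(L/D)V²/2g = 94.89 m
Pipe 2: V = 0.3490 m/s, Re = 2.45×10^5, ε/D = 2.11×10^-4, f = 0.01678, h_2 = f(L/D)V²/2g = 0.06998 m
Pipe 3: V = 0.7726 m/s, Re = 3.65×10^5, ε/D = 8.21×10^-6, f = 0.01397, h_3 = f(L/D)V²/2g = 3.285 m
Series → Q common, losses add: H = Σh = 98.24 m

H ≈ 98.2 m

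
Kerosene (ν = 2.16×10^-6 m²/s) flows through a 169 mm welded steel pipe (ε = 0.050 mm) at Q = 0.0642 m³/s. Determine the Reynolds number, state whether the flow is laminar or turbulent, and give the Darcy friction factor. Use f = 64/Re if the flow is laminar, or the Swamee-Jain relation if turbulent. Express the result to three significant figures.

V = 4Q/(πD²) = 2.862 m/s
Re = VD/ν = 2.862·0.169/2.16×10^-6 = 2.24×10^5
Re > 4000 → turbulent; ε/D = 2.96×10^-4
Swamee-Jain: f = 0.01754

Re ≈ 2.24×10^5; turbulent; f ≈ 0.0175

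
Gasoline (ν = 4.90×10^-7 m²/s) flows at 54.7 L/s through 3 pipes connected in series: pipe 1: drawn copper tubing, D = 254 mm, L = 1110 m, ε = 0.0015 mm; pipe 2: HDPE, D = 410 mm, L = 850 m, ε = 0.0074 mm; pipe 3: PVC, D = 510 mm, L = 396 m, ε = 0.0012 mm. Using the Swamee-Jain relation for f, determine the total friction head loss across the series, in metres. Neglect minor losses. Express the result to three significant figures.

H ≈ 3.66 m

Pipe 1: V = 1.080 m/s, Re = 5.60×10^5, ε/D = 5.91×10^-6, f = 0.01293, h_1 = f(L/D)V²/2g = 3.357 m
Pipe 2: V = 0.4143 m/s, Re = 3.47×10^5, ε/D = 1.80×10^-5, f = 0.01422, h_2 = f(L/D)V²/2g = 0.2580 m
Pipe 3: V = 0.2678 m/s, Re = 2.79×10^5, ε/D = 2.35×10^-6, f = 0.01460, h_3 = f(L/D)V²/2g = 0.04143 m
Series → Q common, losses add: H = Σh = 3.657 m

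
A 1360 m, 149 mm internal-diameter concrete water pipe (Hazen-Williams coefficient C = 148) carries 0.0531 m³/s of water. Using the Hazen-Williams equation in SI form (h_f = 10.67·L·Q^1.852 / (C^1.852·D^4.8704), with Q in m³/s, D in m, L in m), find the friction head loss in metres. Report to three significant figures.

h_f ≈ 64.3 m

h_f = 10.67·1360·0.0531^1.852 / (148^1.852·0.149^4.8704) = 64.29 m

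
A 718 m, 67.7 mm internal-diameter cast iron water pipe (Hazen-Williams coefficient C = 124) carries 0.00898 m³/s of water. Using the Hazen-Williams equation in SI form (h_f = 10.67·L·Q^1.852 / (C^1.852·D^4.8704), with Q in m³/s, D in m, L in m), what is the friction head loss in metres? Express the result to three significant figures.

h_f = 10.67·718·0.00898^1.852 / (124^1.852·0.0677^4.8704) = 81.70 m

h_f ≈ 81.7 m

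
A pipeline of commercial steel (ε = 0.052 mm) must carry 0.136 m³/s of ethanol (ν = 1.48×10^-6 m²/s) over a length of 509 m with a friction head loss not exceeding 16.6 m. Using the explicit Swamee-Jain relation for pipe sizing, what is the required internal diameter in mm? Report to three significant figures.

D ≈ 239 mm

Swamee-Jain (Type III): D = 0.66·[ε^1.25·(LQ²/(gh_f))^4.75 + ν·Q^9.4·(L/(gh_f))^5.2]^0.04
LQ²/(gh_f) = 0.05781; L/(gh_f) = 3.126
Term 1 = ε^1.25·(…)^4.75 = 5.82×10^-12; Term 2 = ν·Q^9.4·(…)^5.2 = 3.97×10^-12
D = 0.66·(5.82×10^-12 + 3.97×10^-12)^0.04 = 0.2394 m = 239 mm
Check: V = 3.02 m/s, Re = 4.89×10^5, f = 0.01570, h_f = 15.5 m ≈ 16.6 m ✓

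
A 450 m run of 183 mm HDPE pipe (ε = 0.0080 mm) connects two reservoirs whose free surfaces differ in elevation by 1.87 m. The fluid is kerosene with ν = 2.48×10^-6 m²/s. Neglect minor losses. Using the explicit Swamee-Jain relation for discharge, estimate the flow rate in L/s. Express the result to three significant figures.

Q ≈ 22.7 L/s

Swamee-Jain (Type II): Q = -0.965·√(gD⁵h_f/L)·ln[ε/(3.7D) + √(3.17ν²L/(gD³h_f))]
√(gD⁵h_f/L) = √(9.81·0.183⁵·1.87/450) = 0.002893
ε/(3.7D) = 1.18×10^-5; √(3.17ν²L/(gD³h_f)) = 2.79×10^-4
Q = -0.965·0.002893·ln(2.912×10^-4) = 0.02273 m³/s
Check: V = 0.864 m/s, Re = 6.38×10^4, f = 0.01987, h_f = 1.86 m ≈ 1.87 m ✓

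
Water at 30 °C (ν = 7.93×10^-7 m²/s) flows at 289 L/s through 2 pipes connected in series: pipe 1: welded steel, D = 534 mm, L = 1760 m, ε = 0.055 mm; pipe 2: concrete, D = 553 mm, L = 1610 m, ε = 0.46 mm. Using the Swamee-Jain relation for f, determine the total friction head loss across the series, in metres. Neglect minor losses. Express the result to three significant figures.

Pipe 1: V = 1.290 m/s, Re = 8.69×10^5, ε/D = 1.03×10^-4, f = 0.01371, h_1 = f(L/D)V²/2g = 3.836 m
Pipe 2: V = 1.203 m/s, Re = 8.39×10^5, ε/D = 8.32×10^-4, f = 0.01930, h_2 = f(L/D)V²/2g = 4.146 m
Series → Q common, losses add: H = Σh = 7.982 m

H ≈ 7.98 m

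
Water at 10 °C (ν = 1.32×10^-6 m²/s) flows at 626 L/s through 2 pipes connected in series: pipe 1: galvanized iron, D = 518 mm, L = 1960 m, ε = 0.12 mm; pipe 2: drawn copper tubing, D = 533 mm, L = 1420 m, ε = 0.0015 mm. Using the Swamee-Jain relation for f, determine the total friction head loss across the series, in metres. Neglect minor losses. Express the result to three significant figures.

Pipe 1: V = 2.970 m/s, Re = 1.17×10^6, ε/D = 2.32×10^-4, f = 0.01499, h_1 = f(L/D)V²/2g = 25.51 m
Pipe 2: V = 2.806 m/s, Re = 1.13×10^6, ε/D = 2.81×10^-6, f = 0.01144, h_2 = f(L/D)V²/2g = 12.23 m
Series → Q common, losses add: H = Σh = 37.74 m

H ≈ 37.7 m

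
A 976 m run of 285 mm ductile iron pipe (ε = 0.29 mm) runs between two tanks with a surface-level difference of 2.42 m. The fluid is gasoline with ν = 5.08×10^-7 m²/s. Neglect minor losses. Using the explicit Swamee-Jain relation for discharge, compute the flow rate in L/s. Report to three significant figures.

Swamee-Jain (Type II): Q = -0.965·√(gD⁵h_f/L)·ln[ε/(3.7D) + √(3.17ν²L/(gD³h_f))]
√(gD⁵h_f/L) = √(9.81·0.285⁵·2.42/976) = 0.006763
ε/(3.7D) = 2.75×10^-4; √(3.17ν²L/(gD³h_f)) = 3.81×10^-5
Q = -0.965·0.006763·ln(3.131×10^-4) = 0.05266 m³/s
Check: V = 0.825 m/s, Re = 4.63×10^5, f = 0.02048, h_f = 2.44 m ≈ 2.42 m ✓

Q ≈ 52.7 L/s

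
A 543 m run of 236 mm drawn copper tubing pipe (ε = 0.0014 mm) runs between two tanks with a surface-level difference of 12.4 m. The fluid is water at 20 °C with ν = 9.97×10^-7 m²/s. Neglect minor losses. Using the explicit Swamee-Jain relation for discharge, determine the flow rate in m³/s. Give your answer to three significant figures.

Swamee-Jain (Type II): Q = -0.965·√(gD⁵h_f/L)·ln[ε/(3.7D) + √(3.17ν²L/(gD³h_f))]
√(gD⁵h_f/L) = √(9.81·0.236⁵·12.4/543) = 0.01281
ε/(3.7D) = 1.60×10^-6; √(3.17ν²L/(gD³h_f)) = 3.27×10^-5
Q = -0.965·0.01281·ln(3.432×10^-5) = 0.1270 m³/s
Check: V = 2.90 m/s, Re = 6.87×10^5, f = 0.01249, h_f = 12.4 m ≈ 12.4 m ✓

Q ≈ 0.127 m³/s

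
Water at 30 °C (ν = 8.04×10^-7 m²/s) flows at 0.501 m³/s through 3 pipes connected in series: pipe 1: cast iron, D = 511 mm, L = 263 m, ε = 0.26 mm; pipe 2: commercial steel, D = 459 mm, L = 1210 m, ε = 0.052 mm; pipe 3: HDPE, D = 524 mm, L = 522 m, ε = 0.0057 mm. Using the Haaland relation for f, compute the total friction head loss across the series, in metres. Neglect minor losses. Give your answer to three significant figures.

H ≈ 21.8 m

Pipe 1: V = 2.443 m/s, Re = 1.55×10^6, ε/D = 5.09×10^-4, f = 0.01708, h_1 = f(L/D)V²/2g = 2.674 m
Pipe 2: V = 3.028 m/s, Re = 1.73×10^6, ε/D = 1.13×10^-4, f = 0.01306, h_2 = f(L/D)V²/2g = 16.08 m
Pipe 3: V = 2.323 m/s, Re = 1.51×10^6, ε/D = 1.09×10^-5, f = 0.01108, h_3 = f(L/D)V²/2g = 3.037 m
Series → Q common, losses add: H = Σh = 21.80 m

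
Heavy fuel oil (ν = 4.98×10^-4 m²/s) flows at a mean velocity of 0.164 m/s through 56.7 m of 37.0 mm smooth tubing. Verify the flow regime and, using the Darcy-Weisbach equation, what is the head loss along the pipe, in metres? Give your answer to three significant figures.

h_f ≈ 11.0 m

Re = VD/ν = 0.164·0.03700/4.98×10^-4 = 12.2 → laminar (Re < 2300)
f = 64/Re = 5.252
h_f = f(L/D)V²/(2g) = 5.252·(56.7/0.03700)·0.164²/(2·9.81) = 11.03 m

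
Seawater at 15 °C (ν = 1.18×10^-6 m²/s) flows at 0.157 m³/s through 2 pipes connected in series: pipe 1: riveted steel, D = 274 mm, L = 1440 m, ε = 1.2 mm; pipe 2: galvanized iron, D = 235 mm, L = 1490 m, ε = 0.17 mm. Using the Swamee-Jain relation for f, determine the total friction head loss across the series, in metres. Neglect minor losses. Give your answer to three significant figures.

H ≈ 136 m

Pipe 1: V = 2.663 m/s, Re = 6.18×10^5, ε/D = 0.00438, f = 0.02944, h_1 = f(L/D)V²/2g = 55.91 m
Pipe 2: V = 3.620 m/s, Re = 7.21×10^5, ε/D = 7.23×10^-4, f = 0.01881, h_2 = f(L/D)V²/2g = 79.65 m
Series → Q common, losses add: H = Σh = 135.6 m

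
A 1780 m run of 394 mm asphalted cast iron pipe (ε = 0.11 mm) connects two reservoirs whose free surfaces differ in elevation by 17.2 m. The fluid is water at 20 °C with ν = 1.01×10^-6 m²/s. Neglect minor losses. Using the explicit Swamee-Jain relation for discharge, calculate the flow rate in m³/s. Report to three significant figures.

Q ≈ 0.267 m³/s

Swamee-Jain (Type II): Q = -0.965·√(gD⁵h_f/L)·ln[ε/(3.7D) + √(3.17ν²L/(gD³h_f))]
√(gD⁵h_f/L) = √(9.81·0.394⁵·17.2/1780) = 0.03000
ε/(3.7D) = 7.55×10^-5; √(3.17ν²L/(gD³h_f)) = 2.36×10^-5
Q = -0.965·0.03000·ln(9.907×10^-5) = 0.2669 m³/s
Check: V = 2.19 m/s, Re = 8.54×10^5, f = 0.01569, h_f = 17.3 m ≈ 17.2 m ✓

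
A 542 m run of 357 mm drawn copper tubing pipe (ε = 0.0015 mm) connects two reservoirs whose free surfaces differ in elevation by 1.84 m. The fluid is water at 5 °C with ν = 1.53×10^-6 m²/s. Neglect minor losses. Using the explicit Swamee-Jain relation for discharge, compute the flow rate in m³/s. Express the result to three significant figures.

Q ≈ 0.128 m³/s

Swamee-Jain (Type II): Q = -0.965·√(gD⁵h_f/L)·ln[ε/(3.7D) + √(3.17ν²L/(gD³h_f))]
√(gD⁵h_f/L) = √(9.81·0.357⁵·1.84/542) = 0.01390
ε/(3.7D) = 1.14×10^-6; √(3.17ν²L/(gD³h_f)) = 7.00×10^-5
Q = -0.965·0.01390·ln(7.112×10^-5) = 0.1281 m³/s
Check: V = 1.28 m/s, Re = 2.99×10^5, f = 0.01444, h_f = 1.83 m ≈ 1.84 m ✓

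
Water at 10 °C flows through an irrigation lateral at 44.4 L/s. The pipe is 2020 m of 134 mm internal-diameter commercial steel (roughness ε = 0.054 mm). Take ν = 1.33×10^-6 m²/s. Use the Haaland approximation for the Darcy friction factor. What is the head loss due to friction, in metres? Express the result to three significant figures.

V = 4Q/(πD²) = 4·0.0444/(π·0.134²) = 3.148 m/s
Re = VD/ν = 3.148·0.134/1.33×10^-6 = 3.17×10^5 → turbulent
ε/D = 0.054/134 = 4.03×10^-4
Haaland: f = 0.01741
h_f = f(L/D)V²/(2g) = 0.01741·(2020/0.134)·3.148²/(2·9.81) = 132.6 m

h_f ≈ 133 m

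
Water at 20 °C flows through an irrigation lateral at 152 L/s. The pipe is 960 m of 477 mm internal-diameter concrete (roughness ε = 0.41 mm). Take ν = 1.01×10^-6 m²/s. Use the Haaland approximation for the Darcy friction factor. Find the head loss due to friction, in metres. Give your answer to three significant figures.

h_f ≈ 1.46 m

V = 4Q/(πD²) = 4·0.152/(π·0.477²) = 0.8506 m/s
Re = VD/ν = 0.8506·0.477/1.01×10^-6 = 4.02×10^5 → turbulent
ε/D = 0.41/477 = 8.60×10^-4
Haaland: f = 0.01968
h_f = f(L/D)V²/(2g) = 0.01968·(960/0.477)·0.8506²/(2·9.81) = 1.461 m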